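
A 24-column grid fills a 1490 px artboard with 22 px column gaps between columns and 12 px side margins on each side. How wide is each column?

Content width = 1490 − 2·12 = 1466 px.
Subtracting 23 column gaps of 22 leaves 960 for 24 columns, so c = 40 px.

40 px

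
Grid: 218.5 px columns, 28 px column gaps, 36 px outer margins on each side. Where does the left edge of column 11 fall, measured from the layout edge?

Column 11 starts at margin + 10·(column + gutter) = 36 + 10·246.5 = 2501 px.

2501 px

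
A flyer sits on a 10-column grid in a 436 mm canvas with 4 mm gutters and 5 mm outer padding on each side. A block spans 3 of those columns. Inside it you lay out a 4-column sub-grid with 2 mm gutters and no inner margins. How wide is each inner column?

Outer content = 436 − 2·5 = 426 mm.
10c + 9·4 = 426 → 10c = 390 → c = 39 mm.
3-column span = 3·39 + 2·4 = 125 mm.
4 columns + 3 gutters: 4d + 3·2 = 125.
4d = 125 − 6 = 119, so d = 29.75 mm.

29.75 mm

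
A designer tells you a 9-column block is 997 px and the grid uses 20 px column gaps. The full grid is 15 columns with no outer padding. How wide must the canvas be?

1675 px

Subtracting 8 column gaps of 20 leaves 837 for 9 columns, so c = 93 px.
Summing: 1395 + 280 = 1675 px.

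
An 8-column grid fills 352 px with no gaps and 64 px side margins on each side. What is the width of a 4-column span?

112 px

Take off 128 px of margins, leaving 224 px.
With no gaps, each column is 224/8 = 28 px.
With no gaps, 4 columns span 4·28 = 112 px.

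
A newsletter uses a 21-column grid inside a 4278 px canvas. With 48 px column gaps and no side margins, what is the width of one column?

Subtracting 20 column gaps of 48 leaves 3318 for 21 columns, so c = 158 px.

158 px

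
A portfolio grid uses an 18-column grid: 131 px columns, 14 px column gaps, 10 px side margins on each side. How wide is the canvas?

Canvas = 2·10 + 18·131 + 17·14 = 20 + 2358 + 238 = 2616 px.

2616 px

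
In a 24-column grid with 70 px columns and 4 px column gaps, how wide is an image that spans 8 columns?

588 px

8-column span = 8·70 + 7·4 = 588 px.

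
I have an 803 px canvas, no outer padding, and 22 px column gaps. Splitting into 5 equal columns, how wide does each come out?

143 px

803 − 4·22 = 715; ÷5 gives c = 143 px.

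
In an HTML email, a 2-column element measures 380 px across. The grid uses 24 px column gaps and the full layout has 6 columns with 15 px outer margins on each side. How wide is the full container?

1218 px

Subtracting 1 column gap of 24 leaves 356 for 2 columns, so c = 178 px.
Adding margins, columns and gutters: 30 + 1068 + 120 = 1218 px.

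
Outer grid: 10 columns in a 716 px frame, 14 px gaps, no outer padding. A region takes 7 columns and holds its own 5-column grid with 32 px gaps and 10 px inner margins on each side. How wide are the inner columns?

69.8 px

716 − 9·14 = 590; ÷10 gives c = 59 px.
7-column span = 7·59 + 6·14 = 497 px.
Inner content = 497 − 2·10 = 477 px.
5 columns + 4 gaps: 5d + 4·32 = 477.
5d = 477 − 128 = 349, so d = 69.8 px.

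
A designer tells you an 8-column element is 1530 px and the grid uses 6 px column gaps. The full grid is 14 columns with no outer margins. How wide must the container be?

1530 − 7·6 = 1488; ÷8 gives c = 186 px.
Container = 14·186 + 13·6 = 2604 + 78 = 2682 px.

2682 px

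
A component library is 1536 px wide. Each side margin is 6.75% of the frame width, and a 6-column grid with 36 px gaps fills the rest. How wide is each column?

191.44 px

Margins: 6.75% × 1536 = 103.68 px each, so content = 1536 − 207.36 = 1328.64 px.
1328.64 − 5·36 = 1148.64; ÷6 gives c = 191.44 px.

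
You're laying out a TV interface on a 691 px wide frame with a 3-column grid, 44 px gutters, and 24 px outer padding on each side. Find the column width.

185 px

Content width = 691 − 2·24 = 643 px.
643 − 2·44 = 555; ÷3 gives c = 185 px.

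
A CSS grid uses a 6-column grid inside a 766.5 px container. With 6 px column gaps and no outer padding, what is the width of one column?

122.75 px

766.5 − 5·6 = 736.5; ÷6 gives c = 122.75 px.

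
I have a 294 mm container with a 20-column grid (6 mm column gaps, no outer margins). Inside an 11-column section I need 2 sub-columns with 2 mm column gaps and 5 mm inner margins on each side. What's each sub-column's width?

73.5 mm

Subtracting 19 column gaps of 6 leaves 180 for 20 columns, so c = 9 mm.
Span of 11: 11·9 + 10·6 = 99 + 60 = 159 mm.
Inner content = 159 − 2·5 = 149 mm.
2d + 1·2 = 149 → 2d = 147 → d = 73.5 mm.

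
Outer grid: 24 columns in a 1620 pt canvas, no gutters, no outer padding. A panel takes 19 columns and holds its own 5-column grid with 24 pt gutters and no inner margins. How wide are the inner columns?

237.3 pt

24c = 1620 → c = 67.5 pt.
With no gutters, 19 columns span 19·67.5 = 1282.5 pt.
Subtracting 4 gutters of 24 leaves 1186.5 for 5 columns, so d = 237.3 pt.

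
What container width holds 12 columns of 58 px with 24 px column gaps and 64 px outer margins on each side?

Container = 2·64 + 12·58 + 11·24 = 128 + 696 + 264 = 1088 px.

1088 px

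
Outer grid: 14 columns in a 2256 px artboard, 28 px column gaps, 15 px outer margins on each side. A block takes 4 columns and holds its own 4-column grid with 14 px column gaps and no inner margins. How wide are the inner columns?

Take off 30 px of margins, leaving 2226 px.
Subtracting 13 column gaps of 28 leaves 1862 for 14 columns, so c = 133 px.
Span of 4: 4·133 + 3·28 = 532 + 84 = 616 px.
4 columns + 3 column gaps: 4d + 3·14 = 616.
4d = 616 − 42 = 574, so d = 143.5 px.

143.5 px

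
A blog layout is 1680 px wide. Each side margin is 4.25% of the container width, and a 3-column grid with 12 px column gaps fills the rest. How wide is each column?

504.4 px

Each margin = 4.25% of 1680 = 71.4 px; content = 1680 − 2·71.4 = 1537.2 px.
Subtracting 2 column gaps of 12 leaves 1513.2 for 3 columns, so c = 504.4 px.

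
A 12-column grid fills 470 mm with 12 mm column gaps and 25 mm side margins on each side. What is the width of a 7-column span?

Subtract both margins: 470 − 2·25 = 420 mm.
12c + 11·12 = 420 → 12c = 288 → c = 24 mm.
Span of 7: 7·24 + 6·12 = 168 + 72 = 240 mm.

240 mm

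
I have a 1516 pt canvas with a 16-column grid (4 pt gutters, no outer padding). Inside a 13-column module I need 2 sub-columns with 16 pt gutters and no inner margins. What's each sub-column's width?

607.5 pt

Subtracting 15 gutters of 4 leaves 1456 for 16 columns, so c = 91 pt.
13 columns plus 12 gutters: 1183 + 48 = 1231 pt.
2 columns + 1 gutter: 2d + 1·16 = 1231.
2d = 1231 − 16 = 1215, so d = 607.5 pt.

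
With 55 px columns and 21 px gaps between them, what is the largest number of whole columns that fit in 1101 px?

14 columns

k columns need k·55 + (k−1)·21 = k·76 − 21.
k·76 − 21 ≤ 1101 → k ≤ 1122 / 76 ≈ 14.76, so k = 14.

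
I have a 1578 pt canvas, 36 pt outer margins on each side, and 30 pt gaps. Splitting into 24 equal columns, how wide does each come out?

Inside the margins: 1578 − 72 = 1506 pt.
Subtracting 23 gaps of 30 leaves 816 for 24 columns, so c = 34 pt.

34 pt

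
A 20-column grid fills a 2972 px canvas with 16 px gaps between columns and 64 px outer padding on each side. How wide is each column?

Inside the margins: 2972 − 128 = 2844 px.
20 columns + 19 gaps: 20c + 19·16 = 2844.
20c = 2844 − 304 = 2540, so c = 127 px.

127 px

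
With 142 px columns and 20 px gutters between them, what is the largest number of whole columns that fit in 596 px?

k columns need k·142 + (k−1)·20 = k·162 − 20.
k·162 − 20 ≤ 596 → k ≤ 616 / 162 ≈ 3.80, so k = 3.

3 columns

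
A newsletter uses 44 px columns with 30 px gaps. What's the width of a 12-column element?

12-column span = 12·44 + 11·30 = 858 px.

858 px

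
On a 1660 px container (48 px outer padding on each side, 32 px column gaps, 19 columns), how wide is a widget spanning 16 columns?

1312 px

Take off 96 px of margins, leaving 1564 px.
1564 − 18·32 = 988; ÷19 gives c = 52 px.
16-column span = 16·52 + 15·32 = 1312 px.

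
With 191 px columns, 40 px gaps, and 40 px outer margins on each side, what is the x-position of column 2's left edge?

Column 2 starts at margin + 1·(column + gutter) = 40 + 1·231 = 271 px.

271 px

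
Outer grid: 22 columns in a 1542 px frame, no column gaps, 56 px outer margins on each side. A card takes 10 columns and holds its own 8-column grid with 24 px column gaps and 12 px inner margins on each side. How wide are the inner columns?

57.25 px

Outer content = 1542 − 2·56 = 1430 px.
22c = 1430 → c = 65 px.
With no column gaps, 10 columns span 10·65 = 650 px.
Inner content = 650 − 2·12 = 626 px.
626 − 7·24 = 458; ÷8 gives d = 57.25 px.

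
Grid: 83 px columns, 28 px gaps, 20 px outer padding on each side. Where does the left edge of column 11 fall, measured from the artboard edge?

1130 px

Each column+gutter stride is 111 px; 10 of them past the 20 px margin is 20 + 1110 = 1130 px.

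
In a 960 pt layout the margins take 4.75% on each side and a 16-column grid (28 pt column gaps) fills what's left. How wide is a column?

28.05 pt

Each margin = 4.75% of 960 = 45.6 pt; content = 960 − 2·45.6 = 868.8 pt.
16 columns + 15 column gaps: 16c + 15·28 = 868.8.
16c = 868.8 − 420 = 448.8, so c = 28.05 pt.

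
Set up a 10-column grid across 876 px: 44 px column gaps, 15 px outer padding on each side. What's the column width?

45 px

Subtract both margins: 876 − 2·15 = 846 px.
Subtracting 9 column gaps of 44 leaves 450 for 10 columns, so c = 45 px.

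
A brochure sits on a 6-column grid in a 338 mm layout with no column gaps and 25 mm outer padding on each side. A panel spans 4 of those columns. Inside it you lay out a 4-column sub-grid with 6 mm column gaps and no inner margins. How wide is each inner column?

43.5 mm

Subtract both margins: 338 − 2·25 = 288 mm.
6c = 288 → c = 48 mm.
4-column span = 4·48 = 192 mm.
Subtracting 3 column gaps of 6 leaves 174 for 4 columns, so d = 43.5 mm.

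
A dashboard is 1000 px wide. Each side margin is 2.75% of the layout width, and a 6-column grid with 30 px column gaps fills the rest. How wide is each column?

132.5 px

Each margin = 2.75% of 1000 = 27.5 px; content = 1000 − 2·27.5 = 945 px.
6 columns + 5 column gaps: 6c + 5·30 = 945.
6c = 945 − 150 = 795, so c = 132.5 px.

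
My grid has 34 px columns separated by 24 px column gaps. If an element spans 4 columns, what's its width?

Span of 4: 4·34 + 3·24 = 136 + 72 = 208 px.

208 px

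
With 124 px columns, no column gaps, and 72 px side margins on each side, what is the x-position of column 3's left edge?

320 px

Column 3 starts at margin + 2·(column + gutter) = 72 + 2·124 = 320 px.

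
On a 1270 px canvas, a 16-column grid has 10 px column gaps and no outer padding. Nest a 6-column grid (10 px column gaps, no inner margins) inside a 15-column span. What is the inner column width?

16 columns + 15 column gaps: 16c + 15·10 = 1270.
16c = 1270 − 150 = 1120, so c = 70 px.
15 columns plus 14 column gaps: 1050 + 140 = 1190 px.
6d + 5·10 = 1190 → 6d = 1140 → d = 190 px.

190 px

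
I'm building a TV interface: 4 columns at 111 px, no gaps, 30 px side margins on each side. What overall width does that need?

504 px

Layout = 2·30 + 4·111 = 60 + 444 = 504 px.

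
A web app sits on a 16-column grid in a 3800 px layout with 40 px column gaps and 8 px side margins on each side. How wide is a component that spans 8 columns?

1872 px

Take off 16 px of margins, leaving 3784 px.
Subtracting 15 column gaps of 40 leaves 3184 for 16 columns, so c = 199 px.
Span of 8: 8·199 + 7·40 = 1592 + 280 = 1872 px.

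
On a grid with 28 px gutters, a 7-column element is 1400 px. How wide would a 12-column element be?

2420 px

7 columns + 6 gutters: 7c + 6·28 = 1400.
7c = 1400 − 168 = 1232, so c = 176 px.
12-column span = 12·176 + 11·28 = 2420 px.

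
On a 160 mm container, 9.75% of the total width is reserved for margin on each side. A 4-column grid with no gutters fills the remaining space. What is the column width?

32.2 mm

Each margin = 9.75% of 160 = 15.6 mm; content = 160 − 2·15.6 = 128.8 mm.
128.8 / 4 = 32.2 mm per column.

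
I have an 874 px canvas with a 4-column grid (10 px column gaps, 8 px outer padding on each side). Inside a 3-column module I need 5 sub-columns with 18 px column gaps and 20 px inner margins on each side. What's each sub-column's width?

Take off 16 px of margins, leaving 858 px.
Subtracting 3 column gaps of 10 leaves 828 for 4 columns, so c = 207 px.
3-column span = 3·207 + 2·10 = 641 px.
Inner content = 641 − 2·20 = 601 px.
601 − 4·18 = 529; ÷5 gives d = 105.8 px.

105.8 px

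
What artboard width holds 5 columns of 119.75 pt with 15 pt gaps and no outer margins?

658.75 pt

Summing: 598.75 + 60 = 658.75 pt.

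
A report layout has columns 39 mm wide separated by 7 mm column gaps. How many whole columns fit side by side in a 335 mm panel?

7 columns

Each extra column adds 39 + 7 = 46 mm.
(335 + 7) / 46 = 7.43, so 7 columns fit.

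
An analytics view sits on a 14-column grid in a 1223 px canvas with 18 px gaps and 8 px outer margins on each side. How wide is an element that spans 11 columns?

944.5 px

Content width = 1223 − 2·8 = 1207 px.
Subtracting 13 gaps of 18 leaves 973 for 14 columns, so c = 69.5 px.
11-column span = 11·69.5 + 10·18 = 944.5 px.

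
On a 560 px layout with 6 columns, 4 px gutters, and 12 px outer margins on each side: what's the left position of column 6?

Content = 560 − 2·12 = 536 px.
6 columns + 5 gutters: 6c + 5·4 = 536.
6c = 536 − 20 = 516, so c = 86 px.
Each column+gutter stride is 90 px; 5 of them past the 12 px margin is 12 + 450 = 462 px.

462 px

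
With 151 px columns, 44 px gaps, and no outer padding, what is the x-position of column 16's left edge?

Each column+gutter stride is 195 px; with no margin, 15 of them is 2925 px.

2925 px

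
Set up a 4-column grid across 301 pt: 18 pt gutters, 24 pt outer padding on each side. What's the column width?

49.75 pt

Subtract both margins: 301 − 2·24 = 253 pt.
Subtracting 3 gutters of 18 leaves 199 for 4 columns, so c = 49.75 pt.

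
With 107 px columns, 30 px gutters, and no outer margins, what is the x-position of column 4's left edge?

411 px

Before column 4: 3 columns + 3 gutters.
Offset = 3·(107 + 30) = 3·137 = 411 px.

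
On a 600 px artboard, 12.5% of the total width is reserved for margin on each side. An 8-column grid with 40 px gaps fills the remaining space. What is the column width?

21.25 px

Each margin = 12.5% of 600 = 75 px; content = 600 − 2·75 = 450 px.
8c + 7·40 = 450 → 8c = 170 → c = 21.25 px.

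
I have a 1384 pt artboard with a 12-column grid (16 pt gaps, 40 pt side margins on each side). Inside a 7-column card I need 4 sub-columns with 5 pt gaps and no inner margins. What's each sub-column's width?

Subtract both margins: 1384 − 2·40 = 1304 pt.
12c + 11·16 = 1304 → 12c = 1128 → c = 94 pt.
7 columns plus 6 gaps: 658 + 96 = 754 pt.
754 − 3·5 = 739; ÷4 gives d = 184.75 pt.

184.75 pt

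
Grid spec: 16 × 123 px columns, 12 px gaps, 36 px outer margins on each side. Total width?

2220 px

Total width: 2·36 + 16·123 + 15·12 = 2220 px.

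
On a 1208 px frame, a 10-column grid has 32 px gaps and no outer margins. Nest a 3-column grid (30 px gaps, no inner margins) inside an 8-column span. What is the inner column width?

300 px

Subtracting 9 gaps of 32 leaves 920 for 10 columns, so c = 92 px.
Span of 8: 8·92 + 7·32 = 736 + 224 = 960 px.
960 − 2·30 = 900; ÷3 gives d = 300 px.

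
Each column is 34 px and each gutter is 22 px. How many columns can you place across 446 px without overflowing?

k columns need k·34 + (k−1)·22 = k·56 − 22.
k·56 − 22 ≤ 446 → k ≤ 468 / 56 ≈ 8.36, so k = 8.

8 columns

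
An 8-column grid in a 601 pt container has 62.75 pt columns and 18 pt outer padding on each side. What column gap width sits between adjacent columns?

9 pt

Content width = 601 − 2·18 = 565 pt.
Columns use 502 pt, leaving 63 pt across 7 column gaps = 9 pt each.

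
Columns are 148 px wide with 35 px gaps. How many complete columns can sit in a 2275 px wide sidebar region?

12 columns: 12·148 + 11·35 = 2161 px ≤ 2275.
13 columns: 2344 px > 2275. So 12.

12 columns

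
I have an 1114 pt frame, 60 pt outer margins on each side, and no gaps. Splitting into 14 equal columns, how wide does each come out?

71 pt

Subtract both margins: 1114 − 2·60 = 994 pt.
14c = 994 → c = 71 pt.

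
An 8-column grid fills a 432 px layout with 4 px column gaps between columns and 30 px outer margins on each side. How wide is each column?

Take off 60 px of margins, leaving 372 px.
Subtracting 7 column gaps of 4 leaves 344 for 8 columns, so c = 43 px.

43 px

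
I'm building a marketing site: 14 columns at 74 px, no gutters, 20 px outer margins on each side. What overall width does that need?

Summing: 40 + 1036 = 1076 px.

1076 px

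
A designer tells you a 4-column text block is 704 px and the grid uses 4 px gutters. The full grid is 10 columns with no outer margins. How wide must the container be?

4 columns + 3 gutters: 4c + 3·4 = 704.
4c = 704 − 12 = 692, so c = 173 px.
Total width: 10·173 + 9·4 = 1766 px.

1766 px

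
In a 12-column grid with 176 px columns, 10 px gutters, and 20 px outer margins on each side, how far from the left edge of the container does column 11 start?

Before column 11: the margin + 10 columns + 10 gutters.
Offset = 20 + 10·(176 + 10) = 20 + 1860 = 1880 px.

1880 px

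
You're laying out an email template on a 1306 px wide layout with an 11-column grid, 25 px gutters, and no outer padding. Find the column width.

1306 − 10·25 = 1056; ÷11 gives c = 96 px.

96 px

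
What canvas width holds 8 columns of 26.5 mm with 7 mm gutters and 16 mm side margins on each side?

293 mm

Canvas = 2·16 + 8·26.5 + 7·7 = 32 + 212 + 49 = 293 mm.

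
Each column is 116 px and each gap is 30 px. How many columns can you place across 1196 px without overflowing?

k columns need k·116 + (k−1)·30 = k·146 − 30.
k·146 − 30 ≤ 1196 → k ≤ 1226 / 146 ≈ 8.40, so k = 8.

8 columns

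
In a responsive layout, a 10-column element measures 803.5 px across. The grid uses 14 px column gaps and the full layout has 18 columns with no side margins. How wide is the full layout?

1457.5 px

803.5 − 9·14 = 677.5; ÷10 gives c = 67.75 px.
Layout = 18·67.75 + 17·14 = 1219.5 + 238 = 1457.5 px.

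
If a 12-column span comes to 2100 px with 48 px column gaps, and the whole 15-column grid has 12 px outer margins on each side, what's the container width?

2661 px

2100 − 11·48 = 1572; ÷12 gives c = 131 px.
Total width: 2·12 + 15·131 + 14·48 = 2661 px.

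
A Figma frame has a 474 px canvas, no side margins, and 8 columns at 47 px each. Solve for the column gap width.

14 px

Columns use 376 px, leaving 98 px across 7 column gaps = 14 px each.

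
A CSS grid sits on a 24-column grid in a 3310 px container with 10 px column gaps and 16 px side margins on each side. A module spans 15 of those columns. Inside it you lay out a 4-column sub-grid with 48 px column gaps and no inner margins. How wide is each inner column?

475.25 px

Subtract both margins: 3310 − 2·16 = 3278 px.
24c + 23·10 = 3278 → 24c = 3048 → c = 127 px.
15 columns plus 14 column gaps: 1905 + 140 = 2045 px.
Subtracting 3 column gaps of 48 leaves 1901 for 4 columns, so d = 475.25 px.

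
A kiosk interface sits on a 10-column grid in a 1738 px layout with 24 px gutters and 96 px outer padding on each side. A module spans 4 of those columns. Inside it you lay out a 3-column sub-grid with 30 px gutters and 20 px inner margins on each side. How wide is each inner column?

168 px

Take off 192 px of margins, leaving 1546 px.
10 columns + 9 gutters: 10c + 9·24 = 1546.
10c = 1546 − 216 = 1330, so c = 133 px.
Span of 4: 4·133 + 3·24 = 532 + 72 = 604 px.
Inner content = 604 − 2·20 = 564 px.
3d + 2·30 = 564 → 3d = 504 → d = 168 px.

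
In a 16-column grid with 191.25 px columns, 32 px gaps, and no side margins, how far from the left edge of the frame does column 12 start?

Before column 12: 11 columns + 11 gaps.
Offset = 11·(191.25 + 32) = 11·223.25 = 2455.75 px.

2455.75 px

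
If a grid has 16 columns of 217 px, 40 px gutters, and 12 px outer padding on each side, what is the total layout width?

4096 px

Layout = 2·12 + 16·217 + 15·40 = 24 + 3472 + 600 = 4096 px.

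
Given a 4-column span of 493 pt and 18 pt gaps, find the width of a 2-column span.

237.5 pt

493 − 3·18 = 439; ÷4 gives c = 109.75 pt.
2-column span = 2·109.75 + 1·18 = 237.5 pt.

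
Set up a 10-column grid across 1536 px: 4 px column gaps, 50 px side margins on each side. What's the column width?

140 px

Inside the margins: 1536 − 100 = 1436 px.
1436 − 9·4 = 1400; ÷10 gives c = 140 px.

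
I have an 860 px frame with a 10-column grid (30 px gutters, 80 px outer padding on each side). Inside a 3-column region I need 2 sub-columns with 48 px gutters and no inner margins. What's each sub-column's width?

70.5 px

Subtract both margins: 860 − 2·80 = 700 px.
10 columns + 9 gutters: 10c + 9·30 = 700.
10c = 700 − 270 = 430, so c = 43 px.
Span of 3: 3·43 + 2·30 = 129 + 60 = 189 px.
2 columns + 1 gutter: 2d + 1·48 = 189.
2d = 189 − 48 = 141, so d = 70.5 px.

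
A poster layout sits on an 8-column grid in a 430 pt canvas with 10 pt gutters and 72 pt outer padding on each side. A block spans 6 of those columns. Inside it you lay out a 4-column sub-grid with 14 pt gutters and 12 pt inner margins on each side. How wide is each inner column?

Inside the margins: 430 − 144 = 286 pt.
Subtracting 7 gutters of 10 leaves 216 for 8 columns, so c = 27 pt.
Span of 6: 6·27 + 5·10 = 162 + 50 = 212 pt.
Inner content = 212 − 2·12 = 188 pt.
Subtracting 3 gutters of 14 leaves 146 for 4 columns, so d = 36.5 pt.

36.5 pt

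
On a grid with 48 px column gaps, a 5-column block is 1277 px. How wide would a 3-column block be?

5c + 4·48 = 1277 → 5c = 1085 → c = 217 px.
3 columns plus 2 column gaps: 651 + 96 = 747 px.

747 px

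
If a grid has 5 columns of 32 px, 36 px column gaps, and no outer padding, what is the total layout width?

304 px

Summing: 160 + 144 = 304 px.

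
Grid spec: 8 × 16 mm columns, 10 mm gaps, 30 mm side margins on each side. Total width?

258 mm

Total width: 2·30 + 8·16 + 7·10 = 258 mm.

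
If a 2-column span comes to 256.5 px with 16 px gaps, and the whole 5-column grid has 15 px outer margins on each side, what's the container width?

2 columns + 1 gap: 2c + 1·16 = 256.5.
2c = 256.5 − 16 = 240.5, so c = 120.25 px.
Adding margins, columns and gutters: 30 + 601.25 + 64 = 695.25 px.

695.25 px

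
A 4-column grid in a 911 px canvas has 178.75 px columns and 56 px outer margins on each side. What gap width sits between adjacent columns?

Content width = 911 − 2·56 = 799 px.
Columns use 715 px, leaving 84 px across 3 gaps = 28 px each.

28 px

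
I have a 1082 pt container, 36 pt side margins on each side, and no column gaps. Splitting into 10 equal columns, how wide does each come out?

Take off 72 pt of margins, leaving 1010 pt.
With no column gaps, each column is 1010/10 = 101 pt.

101 pt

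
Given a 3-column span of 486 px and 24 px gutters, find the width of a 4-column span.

656 px

3c + 2·24 = 486 → 3c = 438 → c = 146 px.
4-column span = 4·146 + 3·24 = 656 px.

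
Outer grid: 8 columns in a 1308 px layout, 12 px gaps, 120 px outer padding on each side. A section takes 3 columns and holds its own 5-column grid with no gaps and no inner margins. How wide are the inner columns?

Outer content = 1308 − 2·120 = 1068 px.
8c + 7·12 = 1068 → 8c = 984 → c = 123 px.
3 columns plus 2 gaps: 369 + 24 = 393 px.
5d = 393 → d = 78.6 px.

78.6 px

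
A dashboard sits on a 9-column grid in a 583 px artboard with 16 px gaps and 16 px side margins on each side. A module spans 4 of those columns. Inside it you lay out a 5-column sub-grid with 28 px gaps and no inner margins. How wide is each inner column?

Subtract both margins: 583 − 2·16 = 551 px.
551 − 8·16 = 423; ÷9 gives c = 47 px.
4 columns plus 3 gaps: 188 + 48 = 236 px.
5d + 4·28 = 236 → 5d = 124 → d = 24.8 px.

24.8 px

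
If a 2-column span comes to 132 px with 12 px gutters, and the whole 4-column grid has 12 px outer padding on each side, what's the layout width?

300 px

2 columns + 1 gutter: 2c + 1·12 = 132.
2c = 132 − 12 = 120, so c = 60 px.
Total width: 2·12 + 4·60 + 3·12 = 300 px.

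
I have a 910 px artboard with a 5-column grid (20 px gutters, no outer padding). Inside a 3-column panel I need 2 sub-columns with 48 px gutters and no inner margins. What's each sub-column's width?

245 px

Subtracting 4 gutters of 20 leaves 830 for 5 columns, so c = 166 px.
Span of 3: 3·166 + 2·20 = 498 + 40 = 538 px.
Subtracting 1 gutter of 48 leaves 490 for 2 columns, so d = 245 px.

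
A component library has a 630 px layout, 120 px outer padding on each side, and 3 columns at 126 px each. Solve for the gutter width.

Take off 240 px of margins, leaving 390 px.
3·126 + 2g = 390 → 2g = 12 → g = 6 px.

6 px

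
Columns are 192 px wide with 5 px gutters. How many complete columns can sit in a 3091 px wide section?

k columns need k·192 + (k−1)·5 = k·197 − 5.
k·197 − 5 ≤ 3091 → k ≤ 3096 / 197 ≈ 15.72, so k = 15.

15 columns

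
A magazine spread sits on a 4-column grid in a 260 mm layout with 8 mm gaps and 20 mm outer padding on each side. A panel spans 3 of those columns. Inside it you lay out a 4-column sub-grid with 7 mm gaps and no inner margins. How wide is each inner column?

35.5 mm

Take off 40 mm of margins, leaving 220 mm.
4 columns + 3 gaps: 4c + 3·8 = 220.
4c = 220 − 24 = 196, so c = 49 mm.
3 columns plus 2 gaps: 147 + 16 = 163 mm.
4d + 3·7 = 163 → 4d = 142 → d = 35.5 mm.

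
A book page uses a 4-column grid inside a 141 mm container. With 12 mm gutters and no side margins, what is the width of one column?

4 columns + 3 gutters: 4c + 3·12 = 141.
4c = 141 − 36 = 105, so c = 26.25 mm.

26.25 mm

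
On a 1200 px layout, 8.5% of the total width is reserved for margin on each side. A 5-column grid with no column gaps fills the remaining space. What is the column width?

199.2 px

Margins: 8.5% × 1200 = 102 px each, so content = 1200 − 204 = 996 px.
5c = 996 → c = 199.2 px.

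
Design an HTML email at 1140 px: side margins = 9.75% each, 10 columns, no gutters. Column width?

91.77 px

Each margin = 9.75% of 1140 = 111.15 px; content = 1140 − 2·111.15 = 917.7 px.
With no gutters, each column is 917.7/10 = 91.77 px.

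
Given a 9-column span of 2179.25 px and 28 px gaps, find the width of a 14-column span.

3405.5 px

9c + 8·28 = 2179.25 → 9c = 1955.25 → c = 217.25 px.
Span of 14: 14·217.25 + 13·28 = 3041.5 + 364 = 3405.5 px.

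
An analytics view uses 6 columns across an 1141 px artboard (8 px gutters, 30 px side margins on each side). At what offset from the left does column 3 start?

393 px

Subtract both margins: 1141 − 2·30 = 1081 px.
Subtracting 5 gutters of 8 leaves 1041 for 6 columns, so c = 173.5 px.
Each column+gutter stride is 181.5 px; 2 of them past the 30 px margin is 30 + 363 = 393 px.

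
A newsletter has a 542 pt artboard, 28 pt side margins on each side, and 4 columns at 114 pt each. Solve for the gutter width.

10 pt

Take off 56 pt of margins, leaving 486 pt.
4·114 + 3g = 486 → 3g = 30 → g = 10 pt.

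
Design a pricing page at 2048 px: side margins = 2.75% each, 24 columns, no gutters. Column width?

2048 × (1 − 2·2.75%) = 2048 × 94.5% = 1935.36 px for the columns.
1935.36 / 24 = 80.64 px per column.

80.64 px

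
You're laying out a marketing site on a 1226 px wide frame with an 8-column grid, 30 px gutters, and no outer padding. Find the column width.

1226 − 7·30 = 1016; ÷8 gives c = 127 px.

127 px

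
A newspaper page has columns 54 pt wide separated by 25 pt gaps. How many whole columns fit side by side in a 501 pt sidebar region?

6 columns

k columns need k·54 + (k−1)·25 = k·79 − 25.
k·79 − 25 ≤ 501 → k ≤ 526 / 79 ≈ 6.66, so k = 6.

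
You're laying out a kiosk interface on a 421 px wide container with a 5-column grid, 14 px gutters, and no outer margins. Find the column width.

5c + 4·14 = 421 → 5c = 365 → c = 73 px.

73 px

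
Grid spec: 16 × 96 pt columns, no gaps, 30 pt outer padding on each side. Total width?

1596 pt

Total width: 2·30 + 16·96 = 1596 pt.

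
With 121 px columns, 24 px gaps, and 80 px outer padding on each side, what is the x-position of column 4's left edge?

515 px

Each column+gutter stride is 145 px; 3 of them past the 80 px margin is 80 + 435 = 515 px.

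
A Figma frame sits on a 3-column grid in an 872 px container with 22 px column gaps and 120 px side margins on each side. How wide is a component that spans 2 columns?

Content width = 872 − 2·120 = 632 px.
3 columns + 2 column gaps: 3c + 2·22 = 632.
3c = 632 − 44 = 588, so c = 196 px.
2-column span = 2·196 + 1·22 = 414 px.

414 px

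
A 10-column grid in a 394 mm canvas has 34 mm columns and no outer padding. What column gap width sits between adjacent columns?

Columns use 340 mm, leaving 54 mm across 9 column gaps = 6 mm each.

6 mm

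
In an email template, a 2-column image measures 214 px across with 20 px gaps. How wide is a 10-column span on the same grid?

Subtracting 1 gap of 20 leaves 194 for 2 columns, so c = 97 px.
10 columns plus 9 gaps: 970 + 180 = 1150 px.

1150 px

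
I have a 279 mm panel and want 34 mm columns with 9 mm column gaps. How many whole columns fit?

k columns need k·34 + (k−1)·9 = k·43 − 9.
k·43 − 9 ≤ 279 → k ≤ 288 / 43 ≈ 6.70, so k = 6.

6 columns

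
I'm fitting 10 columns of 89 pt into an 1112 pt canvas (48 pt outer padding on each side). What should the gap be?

Subtract both margins: 1112 − 2·48 = 1016 pt.
10·89 + 9g = 1016 → 9g = 126 → g = 14 pt.

14 pt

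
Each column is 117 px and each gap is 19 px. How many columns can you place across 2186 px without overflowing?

16 columns

16 columns: 16·117 + 15·19 = 2157 px ≤ 2186.
17 columns: 2293 px > 2186. So 16.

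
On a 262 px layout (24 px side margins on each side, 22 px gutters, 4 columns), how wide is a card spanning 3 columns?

155 px

Take off 48 px of margins, leaving 214 px.
Subtracting 3 gutters of 22 leaves 148 for 4 columns, so c = 37 px.
Span of 3: 3·37 + 2·22 = 111 + 44 = 155 px.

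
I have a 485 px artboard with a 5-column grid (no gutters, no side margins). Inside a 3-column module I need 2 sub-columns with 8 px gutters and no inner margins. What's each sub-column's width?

141.5 px

With no gutters, each column is 485/5 = 97 px.
With no gutters, 3 columns span 3·97 = 291 px.
Subtracting 1 gutter of 8 leaves 283 for 2 columns, so d = 141.5 px.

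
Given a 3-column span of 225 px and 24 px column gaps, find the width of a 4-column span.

308 px

3 columns + 2 column gaps: 3c + 2·24 = 225.
3c = 225 − 48 = 177, so c = 59 px.
Span of 4: 4·59 + 3·24 = 236 + 72 = 308 px.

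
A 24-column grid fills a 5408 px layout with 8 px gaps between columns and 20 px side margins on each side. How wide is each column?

Inside the margins: 5408 − 40 = 5368 px.
24c + 23·8 = 5368 → 24c = 5184 → c = 216 px.

216 px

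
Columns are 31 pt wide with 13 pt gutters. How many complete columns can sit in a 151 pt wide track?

Each extra column adds 31 + 13 = 44 pt.
(151 + 13) / 44 = 3.73, so 3 columns fit.

3 columns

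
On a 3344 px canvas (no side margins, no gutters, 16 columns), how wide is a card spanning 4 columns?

836 px

3344 / 16 = 209 px per column.
4-column span = 4·209 = 836 px.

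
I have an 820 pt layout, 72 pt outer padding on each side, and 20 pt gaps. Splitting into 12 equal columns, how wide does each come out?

38 pt

Content width = 820 − 2·72 = 676 pt.
12 columns + 11 gaps: 12c + 11·20 = 676.
12c = 676 − 220 = 456, so c = 38 pt.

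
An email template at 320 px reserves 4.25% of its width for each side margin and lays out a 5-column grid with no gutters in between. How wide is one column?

Margins: 4.25% × 320 = 13.6 px each, so content = 320 − 27.2 = 292.8 px.
292.8 / 5 = 58.56 px per column.

58.56 px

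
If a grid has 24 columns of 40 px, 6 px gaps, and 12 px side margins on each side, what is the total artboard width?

Adding margins, columns and gutters: 24 + 960 + 138 = 1122 px.

1122 px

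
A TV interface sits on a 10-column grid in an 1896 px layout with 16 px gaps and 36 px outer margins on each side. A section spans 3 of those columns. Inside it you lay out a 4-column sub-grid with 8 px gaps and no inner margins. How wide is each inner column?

128 px

Outer content = 1896 − 2·36 = 1824 px.
1824 − 9·16 = 1680; ÷10 gives c = 168 px.
3-column span = 3·168 + 2·16 = 536 px.
536 − 3·8 = 512; ÷4 gives d = 128 px.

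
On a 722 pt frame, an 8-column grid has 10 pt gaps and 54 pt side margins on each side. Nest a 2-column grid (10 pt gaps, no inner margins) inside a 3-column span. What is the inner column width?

Subtract both margins: 722 − 2·54 = 614 pt.
Subtracting 7 gaps of 10 leaves 544 for 8 columns, so c = 68 pt.
3-column span = 3·68 + 2·10 = 224 pt.
Subtracting 1 gap of 10 leaves 214 for 2 columns, so d = 107 pt.

107 pt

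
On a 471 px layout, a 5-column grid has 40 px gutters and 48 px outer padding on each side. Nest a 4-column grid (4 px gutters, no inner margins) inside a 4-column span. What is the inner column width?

70 px

Subtract both margins: 471 − 2·48 = 375 px.
Subtracting 4 gutters of 40 leaves 215 for 5 columns, so c = 43 px.
4 columns plus 3 gutters: 172 + 120 = 292 px.
4d + 3·4 = 292 → 4d = 280 → d = 70 px.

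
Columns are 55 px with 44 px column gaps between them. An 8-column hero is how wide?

Span of 8: 8·55 + 7·44 = 440 + 308 = 748 px.

748 px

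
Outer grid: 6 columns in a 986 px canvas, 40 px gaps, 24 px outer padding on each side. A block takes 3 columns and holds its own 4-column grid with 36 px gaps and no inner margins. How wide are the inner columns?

85.25 px

Subtract both margins: 986 − 2·24 = 938 px.
938 − 5·40 = 738; ÷6 gives c = 123 px.
Span of 3: 3·123 + 2·40 = 369 + 80 = 449 px.
449 − 3·36 = 341; ÷4 gives d = 85.25 px.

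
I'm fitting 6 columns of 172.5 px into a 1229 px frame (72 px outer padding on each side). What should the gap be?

10 px

Subtract both margins: 1229 − 2·72 = 1085 px.
6·172.5 + 5g = 1085 → 5g = 50 → g = 10 px.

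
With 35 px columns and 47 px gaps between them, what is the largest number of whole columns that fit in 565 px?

Each extra column adds 35 + 47 = 82 px.
(565 + 47) / 82 = 7.46, so 7 columns fit.

7 columns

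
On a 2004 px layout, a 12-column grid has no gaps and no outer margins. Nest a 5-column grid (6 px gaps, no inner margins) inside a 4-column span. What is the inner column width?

128.8 px

2004 / 12 = 167 px per column.
4-column span = 4·167 = 668 px.
668 − 4·6 = 644; ÷5 gives d = 128.8 px.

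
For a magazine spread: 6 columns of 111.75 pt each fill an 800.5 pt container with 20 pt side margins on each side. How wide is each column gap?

18 pt

Inside the margins: 800.5 − 40 = 760.5 pt.
Columns use 670.5 pt, leaving 90 pt across 5 column gaps = 18 pt each.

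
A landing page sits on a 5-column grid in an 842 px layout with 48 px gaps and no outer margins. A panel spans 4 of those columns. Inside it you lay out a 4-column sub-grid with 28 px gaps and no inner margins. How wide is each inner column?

145 px

842 − 4·48 = 650; ÷5 gives c = 130 px.
4 columns plus 3 gaps: 520 + 144 = 664 px.
Subtracting 3 gaps of 28 leaves 580 for 4 columns, so d = 145 px.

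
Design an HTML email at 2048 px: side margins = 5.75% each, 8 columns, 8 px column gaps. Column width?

2048 × (1 − 2·5.75%) = 2048 × 88.5% = 1812.48 px for the columns.
8 columns + 7 column gaps: 8c + 7·8 = 1812.48.
8c = 1812.48 − 56 = 1756.48, so c = 219.56 px.

219.56 px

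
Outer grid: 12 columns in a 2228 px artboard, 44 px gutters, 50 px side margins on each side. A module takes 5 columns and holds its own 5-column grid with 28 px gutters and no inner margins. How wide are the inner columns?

149.8 px

Take off 100 px of margins, leaving 2128 px.
Subtracting 11 gutters of 44 leaves 1644 for 12 columns, so c = 137 px.
5-column span = 5·137 + 4·44 = 861 px.
5d + 4·28 = 861 → 5d = 749 → d = 149.8 px.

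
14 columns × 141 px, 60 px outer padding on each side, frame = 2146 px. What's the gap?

4 px

Subtract both margins: 2146 − 2·60 = 2026 px.
14 columns take 14·141 = 1974 px; remaining 52 splits into 13 gaps.
g = 52 / 13 = 4 px.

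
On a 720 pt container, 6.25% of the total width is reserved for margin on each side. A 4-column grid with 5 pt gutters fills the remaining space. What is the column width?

720 × (1 − 2·6.25%) = 720 × 87.5% = 630 pt for the columns.
4 columns + 3 gutters: 4c + 3·5 = 630.
4c = 630 − 15 = 615, so c = 153.75 pt.

153.75 pt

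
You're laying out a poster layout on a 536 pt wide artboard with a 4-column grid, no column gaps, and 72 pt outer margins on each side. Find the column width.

Subtract both margins: 536 − 2·72 = 392 pt.
With no column gaps, each column is 392/4 = 98 pt.

98 pt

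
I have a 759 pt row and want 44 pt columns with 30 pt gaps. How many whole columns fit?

10 columns: 10·44 + 9·30 = 710 pt ≤ 759.
11 columns: 784 pt > 759. So 10.

10 columns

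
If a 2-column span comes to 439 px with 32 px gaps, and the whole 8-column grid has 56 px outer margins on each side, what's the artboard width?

Subtracting 1 gap of 32 leaves 407 for 2 columns, so c = 203.5 px.
Total width: 2·56 + 8·203.5 + 7·32 = 1964 px.

1964 px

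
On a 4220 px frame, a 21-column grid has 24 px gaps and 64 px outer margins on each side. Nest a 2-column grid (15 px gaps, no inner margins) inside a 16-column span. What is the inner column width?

1548.5 px

Subtract both margins: 4220 − 2·64 = 4092 px.
4092 − 20·24 = 3612; ÷21 gives c = 172 px.
16-column span = 16·172 + 15·24 = 3112 px.
3112 − 1·15 = 3097; ÷2 gives d = 1548.5 px.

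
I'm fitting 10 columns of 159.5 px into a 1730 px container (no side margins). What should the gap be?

15 px

10 columns take 10·159.5 = 1595 px; remaining 135 splits into 9 gaps.
g = 135 / 9 = 15 px.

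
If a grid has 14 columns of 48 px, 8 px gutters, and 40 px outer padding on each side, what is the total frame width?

Total width: 2·40 + 14·48 + 13·8 = 856 px.

856 px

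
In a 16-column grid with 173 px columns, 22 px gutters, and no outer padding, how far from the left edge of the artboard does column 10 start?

No margin, so column 10 starts at 9·(column + gutter) = 9·195 = 1755 px.

1755 px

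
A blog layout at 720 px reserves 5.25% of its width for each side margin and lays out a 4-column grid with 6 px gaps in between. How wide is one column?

Each margin = 5.25% of 720 = 37.8 px; content = 720 − 2·37.8 = 644.4 px.
4 columns + 3 gaps: 4c + 3·6 = 644.4.
4c = 644.4 − 18 = 626.4, so c = 156.6 px.

156.6 px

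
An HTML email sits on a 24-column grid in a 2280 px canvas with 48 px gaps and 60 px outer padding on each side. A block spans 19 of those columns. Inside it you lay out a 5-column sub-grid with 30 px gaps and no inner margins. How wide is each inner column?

316 px

Subtract both margins: 2280 − 2·60 = 2160 px.
24 columns + 23 gaps: 24c + 23·48 = 2160.
24c = 2160 − 1104 = 1056, so c = 44 px.
19-column span = 19·44 + 18·48 = 1700 px.
Subtracting 4 gaps of 30 leaves 1580 for 5 columns, so d = 316 px.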